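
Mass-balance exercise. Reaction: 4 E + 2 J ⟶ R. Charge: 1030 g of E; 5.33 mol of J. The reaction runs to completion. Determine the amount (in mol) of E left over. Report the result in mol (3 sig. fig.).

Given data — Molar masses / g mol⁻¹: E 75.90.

2.91 mol

n(E) = 1030 / 75.90 = 13.57 mol
n(J) = 5.330 mol
n/ν for E = 13.57/4 = 3.393
n/ν for J = 5.330/2 = 2.665
Smallest n/ν is J → limiting reagent.
E consumed = (4/2) × 5.330 = 10.66 mol
E remaining = 13.57 − 10.66 = 2.910 mol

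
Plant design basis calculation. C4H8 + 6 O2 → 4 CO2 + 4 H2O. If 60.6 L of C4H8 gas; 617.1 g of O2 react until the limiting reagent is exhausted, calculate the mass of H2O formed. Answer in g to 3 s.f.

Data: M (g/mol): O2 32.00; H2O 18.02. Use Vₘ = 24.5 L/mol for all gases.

178 g

n(C4H8) = 60.60 / 24.5 = 2.473 mol
n(O2) = 617.1 / 32.00 = 19.28 mol
n/ν → C4H8: 2.473, O2: 3.213; C4H8 is limiting.
n(H2O) = (4/1) × 2.473 = 9.892 mol
mass = 9.892 × 18.02 = 178.3 g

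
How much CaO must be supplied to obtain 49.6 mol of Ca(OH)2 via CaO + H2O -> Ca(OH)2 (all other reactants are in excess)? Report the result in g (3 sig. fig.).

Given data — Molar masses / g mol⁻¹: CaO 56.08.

n(Ca(OH)2) = 49.60 mol
n(CaO) = (1/1) × 49.60 = 49.60 mol
mass = 49.60 × 56.08 = 2782 g

2780 g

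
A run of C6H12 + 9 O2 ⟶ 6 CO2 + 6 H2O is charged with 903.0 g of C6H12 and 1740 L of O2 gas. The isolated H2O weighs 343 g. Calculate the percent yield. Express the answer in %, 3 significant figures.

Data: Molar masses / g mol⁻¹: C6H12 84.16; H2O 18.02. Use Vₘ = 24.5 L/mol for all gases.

40.2 %

n(C6H12) = 903.0 / 84.16 = 10.73 mol
n(O2) = 1740 / 24.5 = 71.02 mol
n/ν for C6H12 = 10.73/1 = 10.73
n/ν for O2 = 71.02/9 = 7.891
Smallest n/ν is O2 → limiting reagent.
theoretical n(H2O) = (6/9) × 71.02 = 47.35 mol → 853.2 g
% yield = 343 / 853.2 × 100 = 40.20 %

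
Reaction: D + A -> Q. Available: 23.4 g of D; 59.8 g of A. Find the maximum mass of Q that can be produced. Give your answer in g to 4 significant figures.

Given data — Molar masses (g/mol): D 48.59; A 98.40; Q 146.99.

n(D) = 23.40 / 48.59 = 0.4816 mol
n(A) = 59.80 / 98.40 = 0.6077 mol
n/ν → D: 0.4816, A: 0.6077; D is limiting.
n(Q) = (1/1) × 0.4816 = 0.4816 mol
mass = 0.4816 × 146.99 = 70.79 g

70.79 g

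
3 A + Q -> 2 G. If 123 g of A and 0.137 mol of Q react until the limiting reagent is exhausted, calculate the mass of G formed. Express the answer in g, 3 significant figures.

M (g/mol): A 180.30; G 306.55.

84.0 g

n(A) = 123.0 / 180.30 = 0.6822 mol
n(Q) = 0.1370 mol
n/ν for A = 0.6822/3 = 0.2274
n/ν for Q = 0.1370/1 = 0.1370
Smallest n/ν is Q → limiting reagent.
n(G) = (2/1) × 0.1370 = 0.2740 mol
mass = 0.2740 × 306.55 = 83.99 g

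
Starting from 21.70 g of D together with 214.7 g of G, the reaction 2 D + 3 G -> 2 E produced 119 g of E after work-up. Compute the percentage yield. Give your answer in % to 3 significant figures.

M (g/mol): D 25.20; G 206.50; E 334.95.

n(D) = 21.70 / 25.20 = 0.8611 mol
n(G) = 214.7 / 206.50 = 1.040 mol
n/ν for D = 0.8611/2 = 0.4306
n/ν for G = 1.040/3 = 0.3467
Smallest n/ν is G → limiting reagent.
theoretical n(E) = (2/3) × 1.040 = 0.6933 mol → 232.2 g
% yield = 119 / 232.2 × 100 = 51.25 %

51.3 %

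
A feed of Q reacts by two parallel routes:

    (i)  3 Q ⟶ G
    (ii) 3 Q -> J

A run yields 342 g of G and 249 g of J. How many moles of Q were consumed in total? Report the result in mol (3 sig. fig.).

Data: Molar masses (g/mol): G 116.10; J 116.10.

15.3 mol

n(G) = 342 / 116.10 = 2.946 mol
n(J) = 249 / 116.10 = 2.145 mol
n(Q) via (i) = (3/1)×2.946 = 8.838 mol
n(Q) via (ii) = (3/1)×2.145 = 6.435 mol
total n(Q) = 8.838 + 6.435 = 15.27 mol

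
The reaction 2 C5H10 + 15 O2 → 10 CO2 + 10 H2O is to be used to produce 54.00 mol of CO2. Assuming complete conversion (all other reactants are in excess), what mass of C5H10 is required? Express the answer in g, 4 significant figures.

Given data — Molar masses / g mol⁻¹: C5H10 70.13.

n(CO2) = 54.00 mol
n(C5H10) = (2/10) × 54.00 = 10.80 mol
mass = 10.80 × 70.13 = 757.4 g

757.4 g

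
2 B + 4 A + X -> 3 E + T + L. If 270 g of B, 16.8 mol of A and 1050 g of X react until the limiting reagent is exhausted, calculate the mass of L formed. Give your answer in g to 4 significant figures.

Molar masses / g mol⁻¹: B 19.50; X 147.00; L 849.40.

n(B) = 270.0 / 19.50 = 13.85 mol
n(A) = 16.80 mol
n(X) = 1050 / 147.00 = 7.143 mol
n/ν for B = 13.85/2 = 6.925
n/ν for A = 16.80/4 = 4.200
n/ν for X = 7.143/1 = 7.143
Smallest n/ν is A → limiting reagent.
n(L) = (1/4) × 16.80 = 4.200 mol
mass = 4.200 × 849.40 = 3567 g

3567 g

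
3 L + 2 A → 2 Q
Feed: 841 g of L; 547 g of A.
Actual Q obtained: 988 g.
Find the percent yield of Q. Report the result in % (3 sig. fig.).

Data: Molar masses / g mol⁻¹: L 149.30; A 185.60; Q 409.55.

n(L) = 841.0 / 149.30 = 5.633 mol
n(A) = 547.0 / 185.60 = 2.947 mol
n/ν → L: 1.878, A: 1.474; A is limiting.
theoretical n(Q) = (2/2) × 2.947 = 2.947 mol → 1207 g
% yield = 988 / 1207 × 100 = 81.86 %

81.9 %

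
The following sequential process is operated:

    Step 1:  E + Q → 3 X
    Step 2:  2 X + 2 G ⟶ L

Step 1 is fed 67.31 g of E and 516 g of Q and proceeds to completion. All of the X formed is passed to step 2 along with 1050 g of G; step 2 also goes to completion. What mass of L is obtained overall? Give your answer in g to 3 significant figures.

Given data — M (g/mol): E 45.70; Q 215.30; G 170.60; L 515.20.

1140 g

Step 1:
n(E) = 67.31 / 45.70 = 1.473 mol
n(Q) = 516.0 / 215.30 = 2.397 mol
n/ν for E = 1.473/1 = 1.473
n/ν for Q = 2.397/1 = 2.397
Smallest n/ν is E → limiting reagent.
n(X) produced = (3/1) × 1.473 = 4.419 mol
Step 2:
n(X) available = 4.419 mol
n(G) = 1050 / 170.60 = 6.155 mol
n/ν for X = 4.419/2 = 2.210
n/ν for G = 6.155/2 = 3.078
Smallest n/ν is X → limiting reagent.
n(L) = (1/2) × 4.419 = 2.210 mol
mass = 2.210 × 515.20 = 1139 g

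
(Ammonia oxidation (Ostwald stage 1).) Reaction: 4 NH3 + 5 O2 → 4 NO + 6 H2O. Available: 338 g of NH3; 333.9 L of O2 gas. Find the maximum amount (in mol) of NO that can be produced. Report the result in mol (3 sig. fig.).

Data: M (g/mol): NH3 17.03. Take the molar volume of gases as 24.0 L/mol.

11.1 mol

n(NH3) = 338.0 / 17.03 = 19.85 mol
n(O2) = 333.9 / 24.0 = 13.91 mol
n/ν for NH3 = 19.85/4 = 4.963
n/ν for O2 = 13.91/5 = 2.782
Smallest n/ν is O2 → limiting reagent.
n(NO) = (4/5) × 13.91 = 11.13 mol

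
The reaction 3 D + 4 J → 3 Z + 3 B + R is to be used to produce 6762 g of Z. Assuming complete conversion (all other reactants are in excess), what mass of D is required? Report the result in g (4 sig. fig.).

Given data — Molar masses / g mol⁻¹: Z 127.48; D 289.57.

n(Z) = 6762 / 127.48 = 53.04 mol
n(D) = (3/3) × 53.04 = 53.04 mol
mass = 53.04 × 289.57 = 15360 g

15360 g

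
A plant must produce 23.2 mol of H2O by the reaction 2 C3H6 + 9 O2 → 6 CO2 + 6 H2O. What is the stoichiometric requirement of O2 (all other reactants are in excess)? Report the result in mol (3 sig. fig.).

34.8 mol

n(H2O) = 23.20 mol
n(O2) = (9/6) × 23.20 = 34.80 mol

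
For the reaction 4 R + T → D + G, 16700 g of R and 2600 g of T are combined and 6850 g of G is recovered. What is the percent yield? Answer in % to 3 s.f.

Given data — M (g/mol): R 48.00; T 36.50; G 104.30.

n(R) = 16700 / 48.00 = 347.9 mol
n(T) = 2600 / 36.50 = 71.23 mol
n/ν for R = 347.9/4 = 86.98
n/ν for T = 71.23/1 = 71.23
Smallest n/ν is T → limiting reagent.
theoretical n(G) = (1/1) × 71.23 = 71.23 mol → 7429 g
% yield = 6850 / 7429 × 100 = 92.21 %

92.2 %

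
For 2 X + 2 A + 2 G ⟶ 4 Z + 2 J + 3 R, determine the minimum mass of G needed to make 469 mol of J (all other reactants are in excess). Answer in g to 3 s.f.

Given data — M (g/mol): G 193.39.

90700 g

n(J) = 469.0 mol
n(G) = (2/2) × 469.0 = 469.0 mol
mass = 469.0 × 193.39 = 90700 g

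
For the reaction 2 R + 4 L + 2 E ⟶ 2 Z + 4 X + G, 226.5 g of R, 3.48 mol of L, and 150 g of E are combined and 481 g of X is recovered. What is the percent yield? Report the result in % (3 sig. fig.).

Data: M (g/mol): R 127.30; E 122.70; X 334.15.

58.9 %

n(R) = 226.5 / 127.30 = 1.779 mol
n(L) = 3.480 mol
n(E) = 150.0 / 122.70 = 1.222 mol
n/ν for R = 1.779/2 = 0.8895
n/ν for L = 3.480/4 = 0.8700
n/ν for E = 1.222/2 = 0.6110
Smallest n/ν is E → limiting reagent.
theoretical n(X) = (4/2) × 1.222 = 2.444 mol → 816.7 g
% yield = 481 / 816.7 × 100 = 58.90 %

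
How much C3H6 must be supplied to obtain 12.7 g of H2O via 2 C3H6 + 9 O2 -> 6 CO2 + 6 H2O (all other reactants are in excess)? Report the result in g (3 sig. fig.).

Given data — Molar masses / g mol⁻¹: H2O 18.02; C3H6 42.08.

9.89 g

n(H2O) = 12.7 / 18.02 = 0.7048 mol
n(C3H6) = (2/6) × 0.7048 = 0.2349 mol
mass = 0.2349 × 42.08 = 9.885 g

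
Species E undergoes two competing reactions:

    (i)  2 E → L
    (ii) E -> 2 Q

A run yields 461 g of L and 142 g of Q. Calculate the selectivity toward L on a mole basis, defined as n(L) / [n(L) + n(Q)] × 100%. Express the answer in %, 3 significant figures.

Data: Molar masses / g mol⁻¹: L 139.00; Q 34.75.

44.8 %

n(L) = 461 / 139.00 = 3.317 mol
n(Q) = 142 / 34.75 = 4.086 mol
selectivity = 3.317/(3.317+4.086) × 100 = 44.81 %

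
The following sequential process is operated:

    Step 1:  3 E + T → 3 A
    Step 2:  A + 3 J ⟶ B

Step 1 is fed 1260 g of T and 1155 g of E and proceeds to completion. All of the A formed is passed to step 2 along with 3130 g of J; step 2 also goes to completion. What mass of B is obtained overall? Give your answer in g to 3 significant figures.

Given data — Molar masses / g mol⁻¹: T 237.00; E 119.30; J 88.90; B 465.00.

4500 g

Step 1:
n(T) = 1260 / 237.00 = 5.316 mol
n(E) = 1155 / 119.30 = 9.681 mol
n/ν for T = 5.316/1 = 5.316
n/ν for E = 9.681/3 = 3.227
Smallest n/ν is E → limiting reagent.
n(A) produced = (3/3) × 9.681 = 9.681 mol
Step 2:
n(A) available = 9.681 mol
n(J) = 3130 / 88.90 = 35.21 mol
n/ν for A = 9.681/1 = 9.681
n/ν for J = 35.21/3 = 11.74
Smallest n/ν is A → limiting reagent.
n(B) = (1/1) × 9.681 = 9.681 mol
mass = 9.681 × 465.00 = 4502 g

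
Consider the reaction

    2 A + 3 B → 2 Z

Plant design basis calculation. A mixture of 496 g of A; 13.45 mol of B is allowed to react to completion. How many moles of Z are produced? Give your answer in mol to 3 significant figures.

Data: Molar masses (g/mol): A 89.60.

5.54 mol

n(A) = 496.0 / 89.60 = 5.536 mol
n(B) = 13.45 mol
n/ν → A: 2.768, B: 4.483; A is limiting.
n(Z) = (2/2) × 5.536 = 5.536 mol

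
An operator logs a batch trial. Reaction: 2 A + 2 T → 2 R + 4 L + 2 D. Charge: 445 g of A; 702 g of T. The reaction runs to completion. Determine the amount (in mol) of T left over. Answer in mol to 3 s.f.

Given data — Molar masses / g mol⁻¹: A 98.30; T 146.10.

n(A) = 445.0 / 98.30 = 4.527 mol
n(T) = 702.0 / 146.10 = 4.805 mol
n/ν for A = 4.527/2 = 2.264
n/ν for T = 4.805/2 = 2.403
Smallest n/ν is A → limiting reagent.
T consumed = (2/2) × 4.527 = 4.527 mol
T remaining = 4.805 − 4.527 = 0.2780 mol

0.278 mol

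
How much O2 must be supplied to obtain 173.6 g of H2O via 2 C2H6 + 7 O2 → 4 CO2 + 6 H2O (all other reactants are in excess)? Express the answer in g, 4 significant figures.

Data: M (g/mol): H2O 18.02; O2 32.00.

n(H2O) = 173.6 / 18.02 = 9.634 mol
n(O2) = (7/6) × 9.634 = 11.24 mol
mass = 11.24 × 32.00 = 359.7 g

359.7 g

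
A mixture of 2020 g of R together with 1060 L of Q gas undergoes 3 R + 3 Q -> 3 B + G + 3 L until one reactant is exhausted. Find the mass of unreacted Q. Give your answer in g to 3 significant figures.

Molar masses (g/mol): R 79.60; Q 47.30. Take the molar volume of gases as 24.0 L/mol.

n(R) = 2020 / 79.60 = 25.38 mol
n(Q) = 1060 / 24.0 = 44.17 mol
n/ν for R = 25.38/3 = 8.460
n/ν for Q = 44.17/3 = 14.72
Smallest n/ν is R → limiting reagent.
Q consumed = (3/3) × 25.38 = 25.38 mol
Q remaining = 44.17 − 25.38 = 18.79 mol
mass = 18.79 × 47.30 = 888.8 g

889 g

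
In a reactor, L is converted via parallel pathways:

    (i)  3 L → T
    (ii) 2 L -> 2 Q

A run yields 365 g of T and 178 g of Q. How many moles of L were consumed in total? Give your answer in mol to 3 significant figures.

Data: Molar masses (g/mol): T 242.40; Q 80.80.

n(T) = 365 / 242.40 = 1.506 mol
n(Q) = 178 / 80.80 = 2.203 mol
n(L) via (i) = (3/1)×1.506 = 4.518 mol
n(L) via (ii) = (2/2)×2.203 = 2.203 mol
total n(L) = 4.518 + 2.203 = 6.721 mol

6.72 mol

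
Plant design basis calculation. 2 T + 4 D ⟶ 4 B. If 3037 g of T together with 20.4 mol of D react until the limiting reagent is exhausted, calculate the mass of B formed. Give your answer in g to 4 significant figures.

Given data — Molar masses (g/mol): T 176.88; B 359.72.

n(T) = 3037 / 176.88 = 17.17 mol
n(D) = 20.40 mol
n/ν → T: 8.585, D: 5.100; D is limiting.
n(B) = (4/4) × 20.40 = 20.40 mol
mass = 20.40 × 359.72 = 7338 g

7338 g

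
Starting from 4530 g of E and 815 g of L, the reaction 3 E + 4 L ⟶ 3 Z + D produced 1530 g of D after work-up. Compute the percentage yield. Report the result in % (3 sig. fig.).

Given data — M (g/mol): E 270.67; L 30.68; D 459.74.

n(E) = 4530 / 270.67 = 16.74 mol
n(L) = 815.0 / 30.68 = 26.56 mol
n/ν for E = 16.74/3 = 5.580
n/ν for L = 26.56/4 = 6.640
Smallest n/ν is E → limiting reagent.
theoretical n(D) = (1/3) × 16.74 = 5.580 mol → 2565 g
% yield = 1530 / 2565 × 100 = 59.65 %

59.7 %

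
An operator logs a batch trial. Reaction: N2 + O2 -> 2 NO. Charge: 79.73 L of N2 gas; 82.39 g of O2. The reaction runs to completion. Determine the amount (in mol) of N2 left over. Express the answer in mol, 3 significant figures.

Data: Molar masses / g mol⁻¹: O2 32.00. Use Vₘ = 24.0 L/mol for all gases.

0.747 mol

n(N2) = 79.73 / 24.0 = 3.322 mol
n(O2) = 82.39 / 32.00 = 2.575 mol
n/ν for N2 = 3.322/1 = 3.322
n/ν for O2 = 2.575/1 = 2.575
Smallest n/ν is O2 → limiting reagent.
N2 consumed = (1/1) × 2.575 = 2.575 mol
N2 remaining = 3.322 − 2.575 = 0.7470 mol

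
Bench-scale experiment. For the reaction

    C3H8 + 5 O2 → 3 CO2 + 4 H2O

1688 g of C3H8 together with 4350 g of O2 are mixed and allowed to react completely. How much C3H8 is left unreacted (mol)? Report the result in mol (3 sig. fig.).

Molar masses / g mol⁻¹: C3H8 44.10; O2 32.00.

n(C3H8) = 1688 / 44.10 = 38.28 mol
n(O2) = 4350 / 32.00 = 135.9 mol
n/ν → C3H8: 38.28, O2: 27.18; O2 is limiting.
C3H8 consumed = (1/5) × 135.9 = 27.18 mol
C3H8 remaining = 38.28 − 27.18 = 11.10 mol

11.1 mol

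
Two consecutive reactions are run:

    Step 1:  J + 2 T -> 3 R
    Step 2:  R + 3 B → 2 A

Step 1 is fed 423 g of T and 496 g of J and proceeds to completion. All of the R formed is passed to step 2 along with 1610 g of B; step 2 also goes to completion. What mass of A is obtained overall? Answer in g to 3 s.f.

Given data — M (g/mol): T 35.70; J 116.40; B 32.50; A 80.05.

Step 1:
n(T) = 423.0 / 35.70 = 11.85 mol
n(J) = 496.0 / 116.40 = 4.261 mol
n/ν for T = 11.85/2 = 5.925
n/ν for J = 4.261/1 = 4.261
Smallest n/ν is J → limiting reagent.
n(R) produced = (3/1) × 4.261 = 12.78 mol
Step 2:
n(R) available = 12.78 mol
n(B) = 1610 / 32.50 = 49.54 mol
n/ν for R = 12.78/1 = 12.78
n/ν for B = 49.54/3 = 16.51
Smallest n/ν is R → limiting reagent.
n(A) = (2/1) × 12.78 = 25.56 mol
mass = 25.56 × 80.05 = 2046 g

2050 g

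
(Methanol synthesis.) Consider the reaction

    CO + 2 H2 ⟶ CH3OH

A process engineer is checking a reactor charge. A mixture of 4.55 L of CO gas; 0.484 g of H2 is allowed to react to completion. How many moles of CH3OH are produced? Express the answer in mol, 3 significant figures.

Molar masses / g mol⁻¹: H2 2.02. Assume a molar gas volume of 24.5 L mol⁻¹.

n(CO) = 4.550 / 24.5 = 0.1857 mol
n(H2) = 0.4840 / 2.02 = 0.2396 mol
n/ν for CO = 0.1857/1 = 0.1857
n/ν for H2 = 0.2396/2 = 0.1198
Smallest n/ν is H2 → limiting reagent.
n(CH3OH) = (1/2) × 0.2396 = 0.1198 mol

0.120 mol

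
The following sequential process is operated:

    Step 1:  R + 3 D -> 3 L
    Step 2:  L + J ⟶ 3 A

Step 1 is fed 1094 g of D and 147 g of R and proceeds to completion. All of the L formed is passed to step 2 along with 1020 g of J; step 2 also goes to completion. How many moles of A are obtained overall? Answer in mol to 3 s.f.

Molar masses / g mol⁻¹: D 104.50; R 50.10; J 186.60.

Step 1:
n(D) = 1094 / 104.50 = 10.47 mol
n(R) = 147.0 / 50.10 = 2.934 mol
n/ν for D = 10.47/3 = 3.490
n/ν for R = 2.934/1 = 2.934
Smallest n/ν is R → limiting reagent.
n(L) produced = (3/1) × 2.934 = 8.802 mol
Step 2:
n(L) available = 8.802 mol
n(J) = 1020 / 186.60 = 5.466 mol
n/ν for L = 8.802/1 = 8.802
n/ν for J = 5.466/1 = 5.466
Smallest n/ν is J → limiting reagent.
n(A) = (3/1) × 5.466 = 16.40 mol

16.4 mol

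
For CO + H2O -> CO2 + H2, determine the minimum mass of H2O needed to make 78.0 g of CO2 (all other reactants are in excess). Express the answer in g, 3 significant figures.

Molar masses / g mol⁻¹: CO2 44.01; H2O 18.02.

31.9 g

n(CO2) = 78.0 / 44.01 = 1.772 mol
n(H2O) = (1/1) × 1.772 = 1.772 mol
mass = 1.772 × 18.02 = 31.93 g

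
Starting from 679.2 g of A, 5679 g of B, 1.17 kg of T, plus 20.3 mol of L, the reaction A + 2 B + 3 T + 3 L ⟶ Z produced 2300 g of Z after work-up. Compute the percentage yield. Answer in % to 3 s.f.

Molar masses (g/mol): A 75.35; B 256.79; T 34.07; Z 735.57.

46.2 %

n(A) = 679.2 / 75.35 = 9.014 mol
n(B) = 5679 / 256.79 = 22.12 mol
n(T) = 1.170×1000 / 34.07 = 34.34 mol
n(L) = 20.30 mol
n/ν → A: 9.014, B: 11.06, T: 11.45, L: 6.767; L is limiting.
theoretical n(Z) = (1/3) × 20.30 = 6.767 mol → 4978 g
% yield = 2300 / 4978 × 100 = 46.20 %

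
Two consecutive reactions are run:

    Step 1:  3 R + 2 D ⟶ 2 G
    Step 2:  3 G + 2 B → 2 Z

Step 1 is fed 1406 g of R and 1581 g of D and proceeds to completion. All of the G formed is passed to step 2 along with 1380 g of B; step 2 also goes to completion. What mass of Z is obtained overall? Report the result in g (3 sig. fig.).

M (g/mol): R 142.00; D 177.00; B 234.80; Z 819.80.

Step 1:
n(R) = 1406 / 142.00 = 9.901 mol
n(D) = 1581 / 177.00 = 8.932 mol
n/ν for R = 9.901/3 = 3.300
n/ν for D = 8.932/2 = 4.466
Smallest n/ν is R → limiting reagent.
n(G) produced = (2/3) × 9.901 = 6.601 mol
Step 2:
n(G) available = 6.601 mol
n(B) = 1380 / 234.80 = 5.877 mol
n/ν for G = 6.601/3 = 2.200
n/ν for B = 5.877/2 = 2.939
Smallest n/ν is G → limiting reagent.
n(Z) = (2/3) × 6.601 = 4.401 mol
mass = 4.401 × 819.80 = 3608 g

3610 g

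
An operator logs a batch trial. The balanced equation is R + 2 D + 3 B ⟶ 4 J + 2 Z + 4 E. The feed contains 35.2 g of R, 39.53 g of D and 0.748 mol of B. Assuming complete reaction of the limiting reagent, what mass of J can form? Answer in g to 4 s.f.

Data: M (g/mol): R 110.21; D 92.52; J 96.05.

n(R) = 35.20 / 110.21 = 0.3194 mol
n(D) = 39.53 / 92.52 = 0.4273 mol
n(B) = 0.7480 mol
n/ν for R = 0.3194/1 = 0.3194
n/ν for D = 0.4273/2 = 0.2137
n/ν for B = 0.7480/3 = 0.2493
Smallest n/ν is D → limiting reagent.
n(J) = (4/2) × 0.4273 = 0.8546 mol
mass = 0.8546 × 96.05 = 82.08 g

82.08 g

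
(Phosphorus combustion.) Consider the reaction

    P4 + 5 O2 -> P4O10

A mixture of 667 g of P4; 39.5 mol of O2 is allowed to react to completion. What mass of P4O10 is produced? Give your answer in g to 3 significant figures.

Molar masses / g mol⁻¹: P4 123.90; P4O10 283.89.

1530 g

n(P4) = 667.0 / 123.90 = 5.383 mol
n(O2) = 39.50 mol
n/ν for P4 = 5.383/1 = 5.383
n/ν for O2 = 39.50/5 = 7.900
Smallest n/ν is P4 → limiting reagent.
n(P4O10) = (1/1) × 5.383 = 5.383 mol
mass = 5.383 × 283.89 = 1528 g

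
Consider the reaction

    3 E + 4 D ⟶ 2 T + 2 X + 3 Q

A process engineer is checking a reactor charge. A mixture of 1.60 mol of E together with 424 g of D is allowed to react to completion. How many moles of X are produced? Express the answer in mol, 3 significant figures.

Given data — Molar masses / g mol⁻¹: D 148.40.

n(E) = 1.600 mol
n(D) = 424.0 / 148.40 = 2.857 mol
n/ν → E: 0.5333, D: 0.7143; E is limiting.
n(X) = (2/3) × 1.600 = 1.067 mol

1.07 mol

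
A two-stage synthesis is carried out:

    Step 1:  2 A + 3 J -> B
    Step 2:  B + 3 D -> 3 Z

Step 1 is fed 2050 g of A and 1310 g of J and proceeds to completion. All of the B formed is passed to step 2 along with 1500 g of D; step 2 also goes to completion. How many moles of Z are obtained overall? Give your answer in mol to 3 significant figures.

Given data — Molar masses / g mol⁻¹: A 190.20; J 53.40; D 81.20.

16.2 mol

Step 1:
n(A) = 2050 / 190.20 = 10.78 mol
n(J) = 1310 / 53.40 = 24.53 mol
n/ν → A: 5.390, J: 8.177; A is limiting.
n(B) produced = (1/2) × 10.78 = 5.390 mol
Step 2:
n(B) available = 5.390 mol
n(D) = 1500 / 81.20 = 18.47 mol
n/ν → B: 5.390, D: 6.157; B is limiting.
n(Z) = (3/1) × 5.390 = 16.17 mol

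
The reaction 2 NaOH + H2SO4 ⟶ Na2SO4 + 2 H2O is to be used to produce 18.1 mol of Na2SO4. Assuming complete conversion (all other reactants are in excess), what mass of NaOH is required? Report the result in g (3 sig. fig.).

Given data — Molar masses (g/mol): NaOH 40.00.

1450 g

n(Na2SO4) = 18.10 mol
n(NaOH) = (2/1) × 18.10 = 36.20 mol
mass = 36.20 × 40.00 = 1448 g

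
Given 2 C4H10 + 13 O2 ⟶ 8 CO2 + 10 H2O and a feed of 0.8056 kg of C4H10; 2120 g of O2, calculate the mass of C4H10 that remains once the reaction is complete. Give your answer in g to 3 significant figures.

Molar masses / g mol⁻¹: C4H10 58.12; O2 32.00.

213 g

n(C4H10) = 0.8056×1000 / 58.12 = 13.86 mol
n(O2) = 2120 / 32.00 = 66.25 mol
n/ν → C4H10: 6.930, O2: 5.096; O2 is limiting.
C4H10 consumed = (2/13) × 66.25 = 10.19 mol
C4H10 remaining = 13.86 − 10.19 = 3.670 mol
mass = 3.670 × 58.12 = 213.3 g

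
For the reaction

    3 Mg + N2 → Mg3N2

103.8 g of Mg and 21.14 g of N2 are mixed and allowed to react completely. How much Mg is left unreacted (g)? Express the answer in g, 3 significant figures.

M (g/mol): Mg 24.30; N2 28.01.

48.8 g

n(Mg) = 103.8 / 24.30 = 4.272 mol
n(N2) = 21.14 / 28.01 = 0.7547 mol
n/ν for Mg = 4.272/3 = 1.424
n/ν for N2 = 0.7547/1 = 0.7547
Smallest n/ν is N2 → limiting reagent.
Mg consumed = (3/1) × 0.7547 = 2.264 mol
Mg remaining = 4.272 − 2.264 = 2.008 mol
mass = 2.008 × 24.30 = 48.79 g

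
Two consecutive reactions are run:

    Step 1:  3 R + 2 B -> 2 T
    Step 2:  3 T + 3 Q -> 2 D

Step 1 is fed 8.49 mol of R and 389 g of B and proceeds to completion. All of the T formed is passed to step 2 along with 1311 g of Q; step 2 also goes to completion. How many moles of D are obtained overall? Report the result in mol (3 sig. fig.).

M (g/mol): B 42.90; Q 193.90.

3.77 mol

Step 1:
n(R) = 8.490 mol
n(B) = 389.0 / 42.90 = 9.068 mol
n/ν for R = 8.490/3 = 2.830
n/ν for B = 9.068/2 = 4.534
Smallest n/ν is R → limiting reagent.
n(T) produced = (2/3) × 8.490 = 5.660 mol
Step 2:
n(T) available = 5.660 mol
n(Q) = 1311 / 193.90 = 6.761 mol
n/ν for T = 5.660/3 = 1.887
n/ν for Q = 6.761/3 = 2.254
Smallest n/ν is T → limiting reagent.
n(D) = (2/3) × 5.660 = 3.773 mol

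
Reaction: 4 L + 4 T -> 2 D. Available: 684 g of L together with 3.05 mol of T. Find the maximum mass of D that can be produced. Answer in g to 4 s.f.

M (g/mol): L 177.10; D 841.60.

1283 g

n(L) = 684.0 / 177.10 = 3.862 mol
n(T) = 3.050 mol
n/ν → L: 0.9655, T: 0.7625; T is limiting.
n(D) = (2/4) × 3.050 = 1.525 mol
mass = 1.525 × 841.60 = 1283 g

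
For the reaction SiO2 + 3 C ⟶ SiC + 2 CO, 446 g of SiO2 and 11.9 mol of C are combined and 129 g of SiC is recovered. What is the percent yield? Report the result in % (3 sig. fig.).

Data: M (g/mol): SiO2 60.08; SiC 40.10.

n(SiO2) = 446.0 / 60.08 = 7.423 mol
n(C) = 11.90 mol
n/ν for SiO2 = 7.423/1 = 7.423
n/ν for C = 11.90/3 = 3.967
Smallest n/ν is C → limiting reagent.
theoretical n(SiC) = (1/3) × 11.90 = 3.967 mol → 159.1 g
% yield = 129 / 159.1 × 100 = 81.08 %

81.1 %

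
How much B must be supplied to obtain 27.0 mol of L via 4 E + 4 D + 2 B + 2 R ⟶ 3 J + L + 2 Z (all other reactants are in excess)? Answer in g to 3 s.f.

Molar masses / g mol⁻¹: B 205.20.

n(L) = 27.00 mol
n(B) = (2/1) × 27.00 = 54.00 mol
mass = 54.00 × 205.20 = 11080 g

11100 g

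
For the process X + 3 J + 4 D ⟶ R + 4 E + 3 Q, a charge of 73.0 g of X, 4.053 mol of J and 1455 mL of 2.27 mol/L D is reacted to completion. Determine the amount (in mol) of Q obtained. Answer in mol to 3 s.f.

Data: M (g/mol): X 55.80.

2.48 mol

n(X) = 73.00 / 55.80 = 1.308 mol
n(J) = 4.053 mol
n(D) = 2.27 × 1455/1000 = 3.303 mol
n/ν for X = 1.308/1 = 1.308
n/ν for J = 4.053/3 = 1.351
n/ν for D = 3.303/4 = 0.8258
Smallest n/ν is D → limiting reagent.
n(Q) = (3/4) × 3.303 = 2.477 mol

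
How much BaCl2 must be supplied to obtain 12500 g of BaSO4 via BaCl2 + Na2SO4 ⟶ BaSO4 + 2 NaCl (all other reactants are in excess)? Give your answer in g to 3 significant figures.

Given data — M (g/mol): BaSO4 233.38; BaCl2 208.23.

11200 g

n(BaSO4) = 12500 / 233.38 = 53.56 mol
n(BaCl2) = (1/1) × 53.56 = 53.56 mol
mass = 53.56 × 208.23 = 11150 g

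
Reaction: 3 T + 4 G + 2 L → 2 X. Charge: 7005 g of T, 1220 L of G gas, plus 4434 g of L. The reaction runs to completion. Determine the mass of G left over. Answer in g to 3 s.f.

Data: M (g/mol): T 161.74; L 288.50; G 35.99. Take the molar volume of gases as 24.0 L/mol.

723 g

n(T) = 7005 / 161.74 = 43.31 mol
n(G) = 1220 / 24.0 = 50.83 mol
n(L) = 4434 / 288.50 = 15.37 mol
n/ν for T = 43.31/3 = 14.44
n/ν for G = 50.83/4 = 12.71
n/ν for L = 15.37/2 = 7.685
Smallest n/ν is L → limiting reagent.
G consumed = (4/2) × 15.37 = 30.74 mol
G remaining = 50.83 − 30.74 = 20.09 mol
mass = 20.09 × 35.99 = 723.0 g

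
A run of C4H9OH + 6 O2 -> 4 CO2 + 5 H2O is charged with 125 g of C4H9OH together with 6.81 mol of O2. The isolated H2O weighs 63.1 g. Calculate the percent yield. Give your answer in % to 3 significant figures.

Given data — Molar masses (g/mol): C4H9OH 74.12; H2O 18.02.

n(C4H9OH) = 125.0 / 74.12 = 1.686 mol
n(O2) = 6.810 mol
n/ν for C4H9OH = 1.686/1 = 1.686
n/ν for O2 = 6.810/6 = 1.135
Smallest n/ν is O2 → limiting reagent.
theoretical n(H2O) = (5/6) × 6.810 = 5.675 mol → 102.3 g
% yield = 63.1 / 102.3 × 100 = 61.68 %

61.7 %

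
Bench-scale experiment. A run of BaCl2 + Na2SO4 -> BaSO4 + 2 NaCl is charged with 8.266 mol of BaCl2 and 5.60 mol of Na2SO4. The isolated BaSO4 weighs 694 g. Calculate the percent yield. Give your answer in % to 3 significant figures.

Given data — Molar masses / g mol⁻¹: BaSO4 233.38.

n(BaCl2) = 8.266 mol
n(Na2SO4) = 5.600 mol
n/ν for BaCl2 = 8.266/1 = 8.266
n/ν for Na2SO4 = 5.600/1 = 5.600
Smallest n/ν is Na2SO4 → limiting reagent.
theoretical n(BaSO4) = (1/1) × 5.600 = 5.600 mol → 1307 g
% yield = 694 / 1307 × 100 = 53.10 %

53.1 %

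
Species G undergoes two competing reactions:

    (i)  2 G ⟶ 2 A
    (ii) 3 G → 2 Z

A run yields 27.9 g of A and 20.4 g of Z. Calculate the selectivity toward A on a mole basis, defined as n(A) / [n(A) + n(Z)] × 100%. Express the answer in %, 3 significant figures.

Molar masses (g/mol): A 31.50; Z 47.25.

67.2 %

n(A) = 27.9 / 31.50 = 0.8857 mol
n(Z) = 20.4 / 47.25 = 0.4317 mol
selectivity = 0.8857/(0.8857+0.4317) × 100 = 67.23 %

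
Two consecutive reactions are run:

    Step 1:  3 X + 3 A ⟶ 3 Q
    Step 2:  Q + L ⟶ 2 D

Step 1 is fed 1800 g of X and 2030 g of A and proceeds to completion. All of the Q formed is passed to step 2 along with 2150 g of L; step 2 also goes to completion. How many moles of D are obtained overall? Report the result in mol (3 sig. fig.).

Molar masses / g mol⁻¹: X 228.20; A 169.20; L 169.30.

Step 1:
n(X) = 1800 / 228.20 = 7.888 mol
n(A) = 2030 / 169.20 = 12.00 mol
n/ν for X = 7.888/3 = 2.629
n/ν for A = 12.00/3 = 4.000
Smallest n/ν is X → limiting reagent.
n(Q) produced = (3/3) × 7.888 = 7.888 mol
Step 2:
n(Q) available = 7.888 mol
n(L) = 2150 / 169.30 = 12.70 mol
n/ν for Q = 7.888/1 = 7.888
n/ν for L = 12.70/1 = 12.70
Smallest n/ν is Q → limiting reagent.
n(D) = (2/1) × 7.888 = 15.78 mol

15.8 mol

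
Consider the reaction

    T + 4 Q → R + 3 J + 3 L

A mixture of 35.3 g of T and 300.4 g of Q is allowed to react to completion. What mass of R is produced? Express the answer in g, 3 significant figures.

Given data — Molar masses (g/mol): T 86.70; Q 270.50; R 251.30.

69.8 g

n(T) = 35.30 / 86.70 = 0.4072 mol
n(Q) = 300.4 / 270.50 = 1.111 mol
n/ν → T: 0.4072, Q: 0.2778; Q is limiting.
n(R) = (1/4) × 1.111 = 0.2778 mol
mass = 0.2778 × 251.30 = 69.81 g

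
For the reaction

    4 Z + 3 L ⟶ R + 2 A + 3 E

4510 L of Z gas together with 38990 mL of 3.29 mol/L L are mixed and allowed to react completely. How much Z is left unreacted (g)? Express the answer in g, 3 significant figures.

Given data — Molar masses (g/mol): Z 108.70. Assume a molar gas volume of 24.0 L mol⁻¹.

n(Z) = 4510 / 24.0 = 187.9 mol
n(L) = 3.29 × 38990/1000 = 128.3 mol
n/ν for Z = 187.9/4 = 46.98
n/ν for L = 128.3/3 = 42.77
Smallest n/ν is L → limiting reagent.
Z consumed = (4/3) × 128.3 = 171.1 mol
Z remaining = 187.9 − 171.1 = 16.80 mol
mass = 16.80 × 108.70 = 1826 g

1830 g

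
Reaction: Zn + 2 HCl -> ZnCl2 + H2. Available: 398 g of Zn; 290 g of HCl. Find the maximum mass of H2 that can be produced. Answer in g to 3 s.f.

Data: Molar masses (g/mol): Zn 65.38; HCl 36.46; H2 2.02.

n(Zn) = 398.0 / 65.38 = 6.087 mol
n(HCl) = 290.0 / 36.46 = 7.954 mol
n/ν for Zn = 6.087/1 = 6.087
n/ν for HCl = 7.954/2 = 3.977
Smallest n/ν is HCl → limiting reagent.
n(H2) = (1/2) × 7.954 = 3.977 mol
mass = 3.977 × 2.02 = 8.034 g

8.03 g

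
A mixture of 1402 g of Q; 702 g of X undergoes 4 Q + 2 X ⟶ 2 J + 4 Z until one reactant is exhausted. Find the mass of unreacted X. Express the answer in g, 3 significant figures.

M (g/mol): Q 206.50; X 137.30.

n(Q) = 1402 / 206.50 = 6.789 mol
n(X) = 702.0 / 137.30 = 5.113 mol
n/ν → Q: 1.697, X: 2.557; Q is limiting.
X consumed = (2/4) × 6.789 = 3.395 mol
X remaining = 5.113 − 3.395 = 1.718 mol
mass = 1.718 × 137.30 = 235.9 g

236 g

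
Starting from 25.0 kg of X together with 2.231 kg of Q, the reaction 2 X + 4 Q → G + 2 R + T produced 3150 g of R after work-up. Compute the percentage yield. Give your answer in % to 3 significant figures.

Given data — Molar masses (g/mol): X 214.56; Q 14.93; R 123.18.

n(X) = 25.00×1000 / 214.56 = 116.5 mol
n(Q) = 2.231×1000 / 14.93 = 149.4 mol
n/ν for X = 116.5/2 = 58.25
n/ν for Q = 149.4/4 = 37.35
Smallest n/ν is Q → limiting reagent.
theoretical n(R) = (2/4) × 149.4 = 74.70 mol → 9202 g
% yield = 3150 / 9202 × 100 = 34.23 %

34.2 %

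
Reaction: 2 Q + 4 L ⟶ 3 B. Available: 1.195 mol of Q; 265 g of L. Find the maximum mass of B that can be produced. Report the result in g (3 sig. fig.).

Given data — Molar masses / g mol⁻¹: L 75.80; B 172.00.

n(Q) = 1.195 mol
n(L) = 265.0 / 75.80 = 3.496 mol
n/ν for Q = 1.195/2 = 0.5975
n/ν for L = 3.496/4 = 0.8740
Smallest n/ν is Q → limiting reagent.
n(B) = (3/2) × 1.195 = 1.793 mol
mass = 1.793 × 172.00 = 308.4 g

308 g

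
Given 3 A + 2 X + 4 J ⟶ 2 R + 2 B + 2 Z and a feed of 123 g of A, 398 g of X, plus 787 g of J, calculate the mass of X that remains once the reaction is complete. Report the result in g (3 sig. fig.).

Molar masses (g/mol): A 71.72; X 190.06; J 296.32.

n(A) = 123.0 / 71.72 = 1.715 mol
n(X) = 398.0 / 190.06 = 2.094 mol
n(J) = 787.0 / 296.32 = 2.656 mol
n/ν for A = 1.715/3 = 0.5717
n/ν for X = 2.094/2 = 1.047
n/ν for J = 2.656/4 = 0.6640
Smallest n/ν is A → limiting reagent.
X consumed = (2/3) × 1.715 = 1.143 mol
X remaining = 2.094 − 1.143 = 0.9510 mol
mass = 0.9510 × 190.06 = 180.7 g

181 g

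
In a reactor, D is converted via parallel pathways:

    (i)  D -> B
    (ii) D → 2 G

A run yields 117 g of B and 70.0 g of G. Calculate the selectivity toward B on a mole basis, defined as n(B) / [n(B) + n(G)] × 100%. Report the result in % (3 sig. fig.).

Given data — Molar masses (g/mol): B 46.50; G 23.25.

45.5 %

n(B) = 117 / 46.50 = 2.516 mol
n(G) = 70.0 / 23.25 = 3.011 mol
selectivity = 2.516/(2.516+3.011) × 100 = 45.52 %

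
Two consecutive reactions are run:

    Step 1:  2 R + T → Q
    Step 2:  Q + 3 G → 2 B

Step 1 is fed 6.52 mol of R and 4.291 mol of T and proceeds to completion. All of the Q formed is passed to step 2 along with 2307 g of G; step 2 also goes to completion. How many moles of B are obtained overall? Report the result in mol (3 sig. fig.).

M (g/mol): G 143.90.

Step 1:
n(R) = 6.520 mol
n(T) = 4.291 mol
n/ν → R: 3.260, T: 4.291; R is limiting.
n(Q) produced = (1/2) × 6.520 = 3.260 mol
Step 2:
n(Q) available = 3.260 mol
n(G) = 2307 / 143.90 = 16.03 mol
n/ν → Q: 3.260, G: 5.343; Q is limiting.
n(B) = (2/1) × 3.260 = 6.520 mol

6.52 mol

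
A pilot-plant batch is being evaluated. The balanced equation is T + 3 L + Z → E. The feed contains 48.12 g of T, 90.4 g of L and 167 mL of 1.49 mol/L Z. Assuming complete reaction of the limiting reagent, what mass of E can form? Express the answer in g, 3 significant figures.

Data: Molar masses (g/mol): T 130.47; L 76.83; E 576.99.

144 g

n(T) = 48.12 / 130.47 = 0.3688 mol
n(L) = 90.40 / 76.83 = 1.177 mol
n(Z) = 1.49 × 167.0/1000 = 0.2488 mol
n/ν for T = 0.3688/1 = 0.3688
n/ν for L = 1.177/3 = 0.3923
n/ν for Z = 0.2488/1 = 0.2488
Smallest n/ν is Z → limiting reagent.
n(E) = (1/1) × 0.2488 = 0.2488 mol
mass = 0.2488 × 576.99 = 143.6 g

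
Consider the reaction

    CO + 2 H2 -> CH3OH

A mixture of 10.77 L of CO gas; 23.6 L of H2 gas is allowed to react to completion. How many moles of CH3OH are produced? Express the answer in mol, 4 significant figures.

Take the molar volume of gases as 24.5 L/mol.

n(CO) = 10.77 / 24.5 = 0.4396 mol
n(H2) = 23.60 / 24.5 = 0.9633 mol
n/ν for CO = 0.4396/1 = 0.4396
n/ν for H2 = 0.9633/2 = 0.4817
Smallest n/ν is CO → limiting reagent.
n(CH3OH) = (1/1) × 0.4396 = 0.4396 mol

0.4396 mol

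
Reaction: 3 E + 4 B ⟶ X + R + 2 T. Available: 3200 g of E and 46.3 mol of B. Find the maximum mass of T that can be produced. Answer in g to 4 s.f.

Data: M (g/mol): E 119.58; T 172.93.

3085 g

n(E) = 3200 / 119.58 = 26.76 mol
n(B) = 46.30 mol
n/ν for E = 26.76/3 = 8.920
n/ν for B = 46.30/4 = 11.58
Smallest n/ν is E → limiting reagent.
n(T) = (2/3) × 26.76 = 17.84 mol
mass = 17.84 × 172.93 = 3085 g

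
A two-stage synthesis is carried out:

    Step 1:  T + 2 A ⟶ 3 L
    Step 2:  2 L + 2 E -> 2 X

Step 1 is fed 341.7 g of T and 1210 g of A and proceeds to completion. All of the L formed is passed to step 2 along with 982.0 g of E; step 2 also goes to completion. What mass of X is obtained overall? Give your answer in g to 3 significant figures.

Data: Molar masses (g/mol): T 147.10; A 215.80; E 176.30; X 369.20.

Step 1:
n(T) = 341.7 / 147.10 = 2.323 mol
n(A) = 1210 / 215.80 = 5.607 mol
n/ν → T: 2.323, A: 2.804; T is limiting.
n(L) produced = (3/1) × 2.323 = 6.969 mol
Step 2:
n(L) available = 6.969 mol
n(E) = 982.0 / 176.30 = 5.570 mol
n/ν → L: 3.485, E: 2.785; E is limiting.
n(X) = (2/2) × 5.570 = 5.570 mol
mass = 5.570 × 369.20 = 2056 g

2060 g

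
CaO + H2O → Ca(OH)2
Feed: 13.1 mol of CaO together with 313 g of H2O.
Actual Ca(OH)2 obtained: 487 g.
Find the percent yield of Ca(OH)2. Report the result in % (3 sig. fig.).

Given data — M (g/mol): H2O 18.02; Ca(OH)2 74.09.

n(CaO) = 13.10 mol
n(H2O) = 313.0 / 18.02 = 17.37 mol
n/ν → CaO: 13.10, H2O: 17.37; CaO is limiting.
theoretical n(Ca(OH)2) = (1/1) × 13.10 = 13.10 mol → 970.6 g
% yield = 487 / 970.6 × 100 = 50.18 %

50.2 %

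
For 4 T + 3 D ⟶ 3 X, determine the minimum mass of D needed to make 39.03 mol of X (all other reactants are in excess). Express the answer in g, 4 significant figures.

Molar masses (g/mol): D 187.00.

7299 g

n(X) = 39.03 mol
n(D) = (3/3) × 39.03 = 39.03 mol
mass = 39.03 × 187.00 = 7299 g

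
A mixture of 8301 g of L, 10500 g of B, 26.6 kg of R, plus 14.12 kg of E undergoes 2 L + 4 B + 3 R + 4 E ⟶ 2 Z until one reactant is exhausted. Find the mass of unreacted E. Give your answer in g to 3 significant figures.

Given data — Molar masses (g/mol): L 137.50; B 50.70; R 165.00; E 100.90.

1940 g

n(L) = 8301 / 137.50 = 60.37 mol
n(B) = 10500 / 50.70 = 207.1 mol
n(R) = 26.60×1000 / 165.00 = 161.2 mol
n(E) = 14.12×1000 / 100.90 = 139.9 mol
n/ν for L = 60.37/2 = 30.19
n/ν for B = 207.1/4 = 51.78
n/ν for R = 161.2/3 = 53.73
n/ν for E = 139.9/4 = 34.98
Smallest n/ν is L → limiting reagent.
E consumed = (4/2) × 60.37 = 120.7 mol
E remaining = 139.9 − 120.7 = 19.20 mol
mass = 19.20 × 100.90 = 1937 g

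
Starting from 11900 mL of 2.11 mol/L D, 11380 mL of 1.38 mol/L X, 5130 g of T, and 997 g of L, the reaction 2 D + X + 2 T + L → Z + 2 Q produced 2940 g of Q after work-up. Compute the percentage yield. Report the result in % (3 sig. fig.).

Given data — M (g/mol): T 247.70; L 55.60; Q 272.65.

n(D) = 2.11 × 11900/1000 = 25.11 mol
n(X) = 1.38 × 11380/1000 = 15.70 mol
n(T) = 5130 / 247.70 = 20.71 mol
n(L) = 997.0 / 55.60 = 17.93 mol
n/ν for D = 25.11/2 = 12.56
n/ν for X = 15.70/1 = 15.70
n/ν for T = 20.71/2 = 10.36
n/ν for L = 17.93/1 = 17.93
Smallest n/ν is T → limiting reagent.
theoretical n(Q) = (2/2) × 20.71 = 20.71 mol → 5647 g
% yield = 2940 / 5647 × 100 = 52.06 %

52.1 %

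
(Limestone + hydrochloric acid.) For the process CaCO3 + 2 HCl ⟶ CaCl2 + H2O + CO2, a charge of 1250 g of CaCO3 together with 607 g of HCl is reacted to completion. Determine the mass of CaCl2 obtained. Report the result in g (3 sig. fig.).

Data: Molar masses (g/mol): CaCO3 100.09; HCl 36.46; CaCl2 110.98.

n(CaCO3) = 1250 / 100.09 = 12.49 mol
n(HCl) = 607.0 / 36.46 = 16.65 mol
n/ν → CaCO3: 12.49, HCl: 8.325; HCl is limiting.
n(CaCl2) = (1/2) × 16.65 = 8.325 mol
mass = 8.325 × 110.98 = 923.9 g

924 g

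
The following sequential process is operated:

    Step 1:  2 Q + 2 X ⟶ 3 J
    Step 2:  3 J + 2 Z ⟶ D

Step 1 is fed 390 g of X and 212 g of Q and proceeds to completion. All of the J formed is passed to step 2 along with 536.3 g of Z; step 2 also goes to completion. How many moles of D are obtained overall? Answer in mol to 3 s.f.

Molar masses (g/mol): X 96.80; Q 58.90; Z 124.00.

1.80 mol

Step 1:
n(X) = 390.0 / 96.80 = 4.029 mol
n(Q) = 212.0 / 58.90 = 3.599 mol
n/ν → X: 2.015, Q: 1.800; Q is limiting.
n(J) produced = (3/2) × 3.599 = 5.399 mol
Step 2:
n(J) available = 5.399 mol
n(Z) = 536.3 / 124.00 = 4.325 mol
n/ν → J: 1.800, Z: 2.163; J is limiting.
n(D) = (1/3) × 5.399 = 1.800 mol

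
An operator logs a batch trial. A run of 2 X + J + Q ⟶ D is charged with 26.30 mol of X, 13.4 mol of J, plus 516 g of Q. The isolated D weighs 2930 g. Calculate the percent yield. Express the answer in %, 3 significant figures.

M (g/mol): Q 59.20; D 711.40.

n(X) = 26.30 mol
n(J) = 13.40 mol
n(Q) = 516.0 / 59.20 = 8.716 mol
n/ν → X: 13.15, J: 13.40, Q: 8.716; Q is limiting.
theoretical n(D) = (1/1) × 8.716 = 8.716 mol → 6201 g
% yield = 2930 / 6201 × 100 = 47.25 %

47.3 %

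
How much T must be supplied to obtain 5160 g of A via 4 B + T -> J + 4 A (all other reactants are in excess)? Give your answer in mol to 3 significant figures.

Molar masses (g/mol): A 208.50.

n(A) = 5160 / 208.50 = 24.75 mol
n(T) = (1/4) × 24.75 = 6.188 mol

6.19 mol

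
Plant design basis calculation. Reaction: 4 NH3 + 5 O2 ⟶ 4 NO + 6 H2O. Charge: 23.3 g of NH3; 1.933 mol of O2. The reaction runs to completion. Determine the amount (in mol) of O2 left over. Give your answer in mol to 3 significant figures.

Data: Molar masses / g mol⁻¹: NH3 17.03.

n(NH3) = 23.30 / 17.03 = 1.368 mol
n(O2) = 1.933 mol
n/ν → NH3: 0.3420, O2: 0.3866; NH3 is limiting.
O2 consumed = (5/4) × 1.368 = 1.710 mol
O2 remaining = 1.933 − 1.710 = 0.2230 mol

0.223 mol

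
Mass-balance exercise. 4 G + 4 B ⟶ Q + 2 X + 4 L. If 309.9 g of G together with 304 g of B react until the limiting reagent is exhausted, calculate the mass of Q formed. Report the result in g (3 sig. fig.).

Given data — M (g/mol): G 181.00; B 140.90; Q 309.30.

132 g

n(G) = 309.9 / 181.00 = 1.712 mol
n(B) = 304.0 / 140.90 = 2.158 mol
n/ν for G = 1.712/4 = 0.4280
n/ν for B = 2.158/4 = 0.5395
Smallest n/ν is G → limiting reagent.
n(Q) = (1/4) × 1.712 = 0.4280 mol
mass = 0.4280 × 309.30 = 132.4 g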